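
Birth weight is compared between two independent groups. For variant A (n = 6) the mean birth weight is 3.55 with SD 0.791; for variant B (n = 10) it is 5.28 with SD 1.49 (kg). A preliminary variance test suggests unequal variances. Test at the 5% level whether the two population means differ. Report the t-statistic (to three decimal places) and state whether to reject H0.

Let group 1 = variant A, group 2 = variant B. H0: μ_1 = μ_2; H1: μ_1 ≠ μ_2 (Welch's two-sample t-test, two-sided).
t = (x̄_1 − x̄_2)/√(s_1²/n_1 + s_2²/n_2) = (3.55 − 5.28)/√(0.791²/6 + 1.49²/10) = -3.029
Welch–Satterthwaite df ≈ 13.91
Two-sided p-value ≈ 0.009
Since p ≈ 0.009 < α = 0.05, reject H0; the evidence is statistically significant.

t = -3.029; reject H0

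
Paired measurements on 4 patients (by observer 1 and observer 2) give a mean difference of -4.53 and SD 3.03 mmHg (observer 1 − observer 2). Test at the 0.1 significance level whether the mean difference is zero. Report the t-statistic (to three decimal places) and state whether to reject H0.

t = -2.990; reject H0

H0: μ_d = 0; H1: μ_d ≠ 0 (paired t-test on the differences, two-sided).
t = d̄/(s_d/√n) = -4.53/(3.03/√4) = -2.990
df = n − 1 = 3
Two-sided p-value ≈ 0.0581
Since p ≈ 0.0581 < α = 0.1, reject H0; the data support H1.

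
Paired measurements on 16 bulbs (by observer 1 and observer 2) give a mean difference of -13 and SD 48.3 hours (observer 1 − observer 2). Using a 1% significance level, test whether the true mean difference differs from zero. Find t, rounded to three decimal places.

-1.077

H0: μ_d = 0; H1: μ_d ≠ 0 (paired t-test on the differences, two-sided).
t = d̄/(s_d/√n) = -13/(48.3/√16) = -1.077
df = n − 1 = 15
Two-sided p-value ≈ 0.299
Since p ≈ 0.299 > α = 0.01, fail to reject H0; the data do not provide sufficient evidence against H0.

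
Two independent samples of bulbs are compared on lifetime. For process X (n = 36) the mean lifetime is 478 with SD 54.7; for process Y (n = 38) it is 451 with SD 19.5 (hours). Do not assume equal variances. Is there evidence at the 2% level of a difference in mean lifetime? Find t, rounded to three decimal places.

2.798

Let group 1 = process X, group 2 = process Y. H0: μ_1 = μ_2; H1: μ_1 ≠ μ_2 (Welch's two-sample t-test, two-sided).
t = (x̄_1 − x̄_2)/√(s_1²/n_1 + s_2²/n_2) = (478 − 451)/√(54.7²/36 + 19.5²/38) = 2.798
Welch–Satterthwaite df ≈ 43.34
Two-sided p-value ≈ 0.008
Since p ≈ 0.008 < α = 0.02, reject H0; the evidence is statistically significant.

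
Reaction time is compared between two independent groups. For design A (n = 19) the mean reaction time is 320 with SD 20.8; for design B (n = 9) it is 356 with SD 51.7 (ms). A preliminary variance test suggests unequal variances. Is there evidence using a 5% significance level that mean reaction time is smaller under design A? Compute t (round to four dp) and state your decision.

Let group 1 = design A, group 2 = design B. H0: μ_1 = μ_2; H1: μ_1 < μ_2 (Welch's two-sample t-test, left-tailed).
t = (x̄_1 − x̄_2)/√(s_1²/n_1 + s_2²/n_2) = (320 − 356)/√(20.8²/19 + 51.7²/9) = -2.0132
Welch–Satterthwaite df ≈ 9.25
p-value = P(T ≤ -2.0132) ≈ 0.037
Since p ≈ 0.037 < α = 0.05, reject H0; the evidence is statistically significant.

t = -2.0132; reject H0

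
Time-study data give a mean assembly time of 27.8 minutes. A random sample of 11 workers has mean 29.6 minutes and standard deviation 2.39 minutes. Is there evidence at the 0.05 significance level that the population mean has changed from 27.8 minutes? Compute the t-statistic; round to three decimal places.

2.498

H0: μ = 27.8; H1: μ ≠ 27.8 (one-sample t-test, two-sided).
t = (x̄ − μ₀)/(s/√n) = (29.6 − 27.8)/(2.39/√11) = 2.498
df = n − 1 = 10
Two-sided p-value ≈ 0.0316
Since p ≈ 0.0316 < α = 0.05, reject H0; the data support H1.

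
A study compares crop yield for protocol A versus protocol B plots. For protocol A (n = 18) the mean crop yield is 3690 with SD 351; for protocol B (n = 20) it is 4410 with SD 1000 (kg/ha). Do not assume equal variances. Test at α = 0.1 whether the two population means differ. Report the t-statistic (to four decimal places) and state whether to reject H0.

t = -3.0199; reject H0

Let group 1 = protocol A, group 2 = protocol B. H0: μ_1 = μ_2; H1: μ_1 ≠ μ_2 (Welch's two-sample t-test, two-sided).
t = (x̄_1 − x̄_2)/√(s_1²/n_1 + s_2²/n_2) = (3690 − 4410)/√(351²/18 + 1000²/20) = -3.0199
Welch–Satterthwaite df ≈ 24.05
Two-sided p-value ≈ 0.006
Since p ≈ 0.006 < α = 0.1, reject H0; the data support H1.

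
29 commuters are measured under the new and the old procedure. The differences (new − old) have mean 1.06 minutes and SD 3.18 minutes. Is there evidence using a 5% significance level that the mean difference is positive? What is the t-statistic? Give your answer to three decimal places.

H0: μ_d = 0; H1: μ_d > 0 (paired t-test on the differences, right-tailed).
t = d̄/(s_d/√n) = 1.06/(3.18/√29) = 1.795
df = n − 1 = 28
p-value = P(T ≥ 1.795) ≈ 0.042
Since p ≈ 0.042 < α = 0.05, reject H0; the evidence is statistically significant.

1.795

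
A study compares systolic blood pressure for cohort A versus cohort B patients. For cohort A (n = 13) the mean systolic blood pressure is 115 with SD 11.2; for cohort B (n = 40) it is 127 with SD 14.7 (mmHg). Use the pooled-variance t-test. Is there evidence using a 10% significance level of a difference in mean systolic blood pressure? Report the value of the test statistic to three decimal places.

Let group 1 = cohort A, group 2 = cohort B. H0: μ_1 = μ_2; H1: μ_1 ≠ μ_2 (two-sample pooled-variance t-test, two-sided).
s_p² = [(13−1)·11.2² + (40−1)·14.7²]/(13+40−2) = 194.761
t = (115 − 127)/√[194.761·(1/13 + 1/40)] = -2.693
df = n₁ + n₂ − 2 = 51
Two-sided p-value ≈ 0.0095
Since p ≈ 0.0095 < α = 0.1, reject H0; the data support H1.

-2.693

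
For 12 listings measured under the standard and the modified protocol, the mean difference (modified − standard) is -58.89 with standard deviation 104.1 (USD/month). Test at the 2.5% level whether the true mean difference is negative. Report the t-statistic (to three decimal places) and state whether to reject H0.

t = -1.960; fail to reject H0

H0: μ_d = 0; H1: μ_d < 0 (paired t-test on the differences, left-tailed).
t = d̄/(s_d/√n) = -58.89/(104.1/√12) = -1.960
df = n − 1 = 11
p-value = P(T ≤ -1.960) ≈ 0.0379
Since p ≈ 0.0379 > α = 0.025, fail to reject H0; the data do not provide sufficient evidence against H0.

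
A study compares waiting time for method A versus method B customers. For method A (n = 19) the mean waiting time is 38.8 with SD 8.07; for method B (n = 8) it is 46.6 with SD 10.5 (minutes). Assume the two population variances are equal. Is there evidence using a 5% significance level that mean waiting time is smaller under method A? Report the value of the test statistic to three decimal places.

Let group 1 = method A, group 2 = method B. H0: μ_1 = μ_2; H1: μ_1 < μ_2 (two-sample pooled-variance t-test, left-tailed).
s_p² = [(19−1)·8.07² + (8−1)·10.5²]/(19+8−2) = 77.7599
t = (38.8 − 46.6)/√[77.7599·(1/19 + 1/8)] = -2.099
df = n₁ + n₂ − 2 = 25
p-value = P(T ≤ -2.099) ≈ 0.023
Since p ≈ 0.023 < α = 0.05, reject H0; the evidence is statistically significant.

-2.099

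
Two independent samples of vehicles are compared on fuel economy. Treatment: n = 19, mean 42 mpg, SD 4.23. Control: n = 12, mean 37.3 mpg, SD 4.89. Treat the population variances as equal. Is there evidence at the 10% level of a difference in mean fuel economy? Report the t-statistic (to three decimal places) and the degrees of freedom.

t = 2.838, df = 29

Let group 1 = treatment, group 2 = control. H0: μ_1 = μ_2; H1: μ_1 ≠ μ_2 (two-sample pooled-variance t-test, two-sided).
s_p² = [(19−1)·4.23² + (12−1)·4.89²]/(19+12−2) = 20.176
t = (42 − 37.3)/√[20.176·(1/19 + 1/12)] = 2.838
df = n₁ + n₂ − 2 = 29
Two-sided p-value ≈ 0.0082
Since p ≈ 0.0082 < α = 0.1, reject H0; the evidence is statistically significant.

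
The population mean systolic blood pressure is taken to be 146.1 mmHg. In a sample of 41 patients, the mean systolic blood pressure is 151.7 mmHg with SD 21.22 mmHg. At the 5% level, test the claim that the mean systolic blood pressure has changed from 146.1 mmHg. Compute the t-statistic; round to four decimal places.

H0: μ = 146.1; H1: μ ≠ 146.1 (one-sample t-test, two-sided).
t = (x̄ − μ₀)/(s/√n) = (151.7 − 146.1)/(21.22/√41) = 1.6898
df = n − 1 = 40
Two-sided p-value ≈ 0.099
Since p ≈ 0.099 > α = 0.05, fail to reject H0; the evidence is not statistically significant.

1.6898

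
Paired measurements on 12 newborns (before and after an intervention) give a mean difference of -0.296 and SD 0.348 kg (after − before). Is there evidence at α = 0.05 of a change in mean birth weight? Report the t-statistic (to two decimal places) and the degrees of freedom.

H0: μ_d = 0; H1: μ_d ≠ 0 (paired t-test on the differences, two-sided).
t = d̄/(s_d/√n) = -0.296/(0.348/√12) = -2.95
df = n − 1 = 11
Two-sided p-value ≈ 0.0133
Since p ≈ 0.0133 < α = 0.05, reject H0; the evidence is statistically significant.

t = -2.95, df = 11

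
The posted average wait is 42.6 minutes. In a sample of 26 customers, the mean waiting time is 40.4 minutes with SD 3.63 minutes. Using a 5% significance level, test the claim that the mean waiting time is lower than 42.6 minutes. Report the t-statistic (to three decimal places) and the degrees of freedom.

H0: μ = 42.6; H1: μ < 42.6 (one-sample t-test, left-tailed).
t = (x̄ − μ₀)/(s/√n) = (40.4 − 42.6)/(3.63/√26) = -3.090
df = n − 1 = 25
p-value = P(T ≤ -3.090) ≈ 0.0024
Since p ≈ 0.0024 < α = 0.05, reject H0; the evidence is statistically significant.

t = -3.090, df = 25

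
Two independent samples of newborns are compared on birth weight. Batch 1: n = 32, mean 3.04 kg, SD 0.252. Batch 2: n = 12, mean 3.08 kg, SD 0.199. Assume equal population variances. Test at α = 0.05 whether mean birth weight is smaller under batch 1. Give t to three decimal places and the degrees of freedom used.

Let group 1 = batch 1, group 2 = batch 2. H0: μ_1 = μ_2; H1: μ_1 < μ_2 (two-sample pooled-variance t-test, left-tailed).
s_p² = [(32−1)·0.252² + (12−1)·0.199²]/(32+12−2) = 0.0572437
t = (3.04 − 3.08)/√[0.0572437·(1/32 + 1/12)] = -0.494
df = n₁ + n₂ − 2 = 42
p-value = P(T ≤ -0.494) ≈ 0.3120
Since p ≈ 0.3120 > α = 0.05, fail to reject H0; the evidence is not statistically significant.

t = -0.494, df = 42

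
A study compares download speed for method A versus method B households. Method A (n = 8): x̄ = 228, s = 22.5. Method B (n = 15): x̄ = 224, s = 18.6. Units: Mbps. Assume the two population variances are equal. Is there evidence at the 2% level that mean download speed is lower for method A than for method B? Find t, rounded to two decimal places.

0.46

Let group 1 = method A, group 2 = method B. H0: μ_1 = μ_2; H1: μ_1 < μ_2 (two-sample pooled-variance t-test, left-tailed).
s_p² = [(8−1)·22.5² + (15−1)·18.6²]/(8+15−2) = 399.39
t = (228 − 224)/√[399.39·(1/8 + 1/15)] = 0.46
df = n₁ + n₂ − 2 = 21
p-value = P(T ≤ 0.46) ≈ 0.6739
Since p ≈ 0.6739 > α = 0.02, fail to reject H0; the data do not provide sufficient evidence against H0.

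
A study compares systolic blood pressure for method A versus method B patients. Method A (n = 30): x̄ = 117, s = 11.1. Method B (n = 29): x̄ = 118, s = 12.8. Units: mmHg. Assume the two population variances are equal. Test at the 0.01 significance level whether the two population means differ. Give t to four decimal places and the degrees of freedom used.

Let group 1 = method A, group 2 = method B. H0: μ_1 = μ_2; H1: μ_1 ≠ μ_2 (two-sample pooled-variance t-test, two-sided).
s_p² = [(30−1)·11.1² + (29−1)·12.8²]/(30+29−2) = 143.169
t = (117 − 118)/√[143.169·(1/30 + 1/29)] = -0.3209
df = n₁ + n₂ − 2 = 57
Two-sided p-value ≈ 0.7494
Since p ≈ 0.7494 > α = 0.01, fail to reject H0; the evidence is not statistically significant.

t = -0.3209, df = 57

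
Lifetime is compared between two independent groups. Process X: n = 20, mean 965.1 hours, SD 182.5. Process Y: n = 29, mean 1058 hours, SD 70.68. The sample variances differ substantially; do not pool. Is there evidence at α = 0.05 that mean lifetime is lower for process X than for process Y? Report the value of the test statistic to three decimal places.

Let group 1 = process X, group 2 = process Y. H0: μ_1 = μ_2; H1: μ_1 < μ_2 (Welch's two-sample t-test, left-tailed).
t = (x̄_1 − x̄_2)/√(s_1²/n_1 + s_2²/n_2) = (965.1 − 1058)/√(182.5²/20 + 70.68²/29) = -2.167
Welch–Satterthwaite df ≈ 22.97
p-value = P(T ≤ -2.167) ≈ 0.020
Since p ≈ 0.020 < α = 0.05, reject H0; the data support H1.

-2.167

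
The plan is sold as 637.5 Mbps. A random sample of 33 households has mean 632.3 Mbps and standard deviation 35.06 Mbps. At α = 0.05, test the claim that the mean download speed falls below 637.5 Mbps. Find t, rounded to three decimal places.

-0.852

H0: μ = 637.5; H1: μ < 637.5 (one-sample t-test, left-tailed).
t = (x̄ − μ₀)/(s/√n) = (632.3 − 637.5)/(35.06/√33) = -0.852
df = n − 1 = 32
p-value = P(T ≤ -0.852) ≈ 0.200
Since p ≈ 0.200 > α = 0.05, fail to reject H0; the evidence is not statistically significant.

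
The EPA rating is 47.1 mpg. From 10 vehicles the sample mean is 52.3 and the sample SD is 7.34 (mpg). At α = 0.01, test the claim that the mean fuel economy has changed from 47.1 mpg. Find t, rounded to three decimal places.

H0: μ = 47.1; H1: μ ≠ 47.1 (one-sample t-test, two-sided).
t = (x̄ − μ₀)/(s/√n) = (52.3 − 47.1)/(7.34/√10) = 2.240
df = n − 1 = 9
Two-sided p-value ≈ 0.0518
Since p ≈ 0.0518 > α = 0.01, fail to reject H0; the evidence is not statistically significant.

2.240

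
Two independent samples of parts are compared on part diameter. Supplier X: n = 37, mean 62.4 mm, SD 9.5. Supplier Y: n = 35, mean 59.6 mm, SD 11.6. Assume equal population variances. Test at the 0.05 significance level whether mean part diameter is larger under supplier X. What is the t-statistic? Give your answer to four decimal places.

1.1232

Let group 1 = supplier X, group 2 = supplier Y. H0: μ_1 = μ_2; H1: μ_1 > μ_2 (two-sample pooled-variance t-test, right-tailed).
s_p² = [(37−1)·9.5² + (35−1)·11.6²]/(37+35−2) = 111.772
t = (62.4 − 59.6)/√[111.772·(1/37 + 1/35)] = 1.1232
df = n₁ + n₂ − 2 = 70
p-value = P(T ≥ 1.1232) ≈ 0.133
Since p ≈ 0.133 > α = 0.05, fail to reject H0; the data do not provide sufficient evidence against H0.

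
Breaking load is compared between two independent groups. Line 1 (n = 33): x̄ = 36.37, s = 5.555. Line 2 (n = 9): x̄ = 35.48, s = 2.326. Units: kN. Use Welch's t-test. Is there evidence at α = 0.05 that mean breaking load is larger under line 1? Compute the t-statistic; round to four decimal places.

Let group 1 = line 1, group 2 = line 2. H0: μ_1 = μ_2; H1: μ_1 > μ_2 (Welch's two-sample t-test, right-tailed).
t = (x̄_1 − x̄_2)/√(s_1²/n_1 + s_2²/n_2) = (36.37 − 35.48)/√(5.555²/33 + 2.326²/9) = 0.7181
Welch–Satterthwaite df ≈ 32.55
p-value = P(T ≥ 0.7181) ≈ 0.2389
Since p ≈ 0.2389 > α = 0.05, fail to reject H0; the data do not provide sufficient evidence against H0.

0.7181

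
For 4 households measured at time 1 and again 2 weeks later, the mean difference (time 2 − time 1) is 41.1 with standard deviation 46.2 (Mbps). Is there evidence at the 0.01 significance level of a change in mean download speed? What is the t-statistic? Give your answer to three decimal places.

1.779

H0: μ_d = 0; H1: μ_d ≠ 0 (paired t-test on the differences, two-sided).
t = d̄/(s_d/√n) = 41.1/(46.2/√4) = 1.779
df = n − 1 = 3
Two-sided p-value ≈ 0.173
Since p ≈ 0.173 > α = 0.01, fail to reject H0; the evidence is not statistically significant.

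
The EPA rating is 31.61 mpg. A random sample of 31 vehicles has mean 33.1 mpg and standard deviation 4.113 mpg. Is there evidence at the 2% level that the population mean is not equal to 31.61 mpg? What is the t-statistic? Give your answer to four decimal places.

2.0170

H0: μ = 31.61; H1: μ ≠ 31.61 (one-sample t-test, two-sided).
t = (x̄ − μ₀)/(s/√n) = (33.1 − 31.61)/(4.113/√31) = 2.0170
df = n − 1 = 30
Two-sided p-value ≈ 0.053
Since p ≈ 0.053 > α = 0.02, fail to reject H0; the evidence is not statistically significant.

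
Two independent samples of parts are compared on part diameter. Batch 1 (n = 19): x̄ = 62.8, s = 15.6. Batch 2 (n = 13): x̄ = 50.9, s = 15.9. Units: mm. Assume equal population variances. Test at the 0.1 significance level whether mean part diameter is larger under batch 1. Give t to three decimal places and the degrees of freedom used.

Let group 1 = batch 1, group 2 = batch 2. H0: μ_1 = μ_2; H1: μ_1 > μ_2 (two-sample pooled-variance t-test, right-tailed).
s_p² = [(19−1)·15.6² + (13−1)·15.9²]/(19+13−2) = 247.14
t = (62.8 − 50.9)/√[247.14·(1/19 + 1/13)] = 2.103
df = n₁ + n₂ − 2 = 30
p-value = P(T ≥ 2.103) ≈ 0.022
Since p ≈ 0.022 < α = 0.1, reject H0; the data support H1.

t = 2.103, df = 30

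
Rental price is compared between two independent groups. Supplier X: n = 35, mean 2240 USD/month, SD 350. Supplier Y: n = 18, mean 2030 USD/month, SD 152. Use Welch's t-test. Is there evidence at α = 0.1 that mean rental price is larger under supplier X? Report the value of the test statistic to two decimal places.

Let group 1 = supplier X, group 2 = supplier Y. H0: μ_1 = μ_2; H1: μ_1 > μ_2 (Welch's two-sample t-test, right-tailed).
t = (x̄_1 − x̄_2)/√(s_1²/n_1 + s_2²/n_2) = (2240 − 2030)/√(350²/35 + 152²/18) = 3.04
Welch–Satterthwaite df ≈ 50.05
p-value = P(T ≥ 3.04) ≈ 0.0019
Since p ≈ 0.0019 < α = 0.1, reject H0; the data support H1.

3.04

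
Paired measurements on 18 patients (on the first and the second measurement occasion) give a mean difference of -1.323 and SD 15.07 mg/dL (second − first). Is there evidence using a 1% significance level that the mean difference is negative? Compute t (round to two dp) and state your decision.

t = -0.37; fail to reject H0

H0: μ_d = 0; H1: μ_d < 0 (paired t-test on the differences, left-tailed).
t = d̄/(s_d/√n) = -1.323/(15.07/√18) = -0.37
df = n − 1 = 17
p-value = P(T ≤ -0.37) ≈ 0.357
Since p ≈ 0.357 > α = 0.01, fail to reject H0; the data do not provide sufficient evidence against H0.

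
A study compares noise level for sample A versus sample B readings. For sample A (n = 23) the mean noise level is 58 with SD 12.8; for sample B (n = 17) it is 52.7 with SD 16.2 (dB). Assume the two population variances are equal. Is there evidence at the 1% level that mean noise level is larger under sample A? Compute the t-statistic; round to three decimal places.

1.156

Let group 1 = sample A, group 2 = sample B. H0: μ_1 = μ_2; H1: μ_1 > μ_2 (two-sample pooled-variance t-test, right-tailed).
s_p² = [(23−1)·12.8² + (17−1)·16.2²]/(23+17−2) = 205.356
t = (58 − 52.7)/√[205.356·(1/23 + 1/17)] = 1.156
df = n₁ + n₂ − 2 = 38
p-value = P(T ≥ 1.156) ≈ 0.1274
Since p ≈ 0.1274 > α = 0.01, fail to reject H0; the evidence is not statistically significant.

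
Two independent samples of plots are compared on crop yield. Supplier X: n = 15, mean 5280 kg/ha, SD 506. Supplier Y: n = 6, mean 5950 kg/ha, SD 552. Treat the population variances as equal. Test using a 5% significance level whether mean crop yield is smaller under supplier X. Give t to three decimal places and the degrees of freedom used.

Let group 1 = supplier X, group 2 = supplier Y. H0: μ_1 = μ_2; H1: μ_1 < μ_2 (two-sample pooled-variance t-test, left-tailed).
s_p² = [(15−1)·506² + (6−1)·552²]/(15+6−2) = 268843
t = (5280 − 5950)/√[268843·(1/15 + 1/6)] = -2.675
df = n₁ + n₂ − 2 = 19
p-value = P(T ≤ -2.675) ≈ 0.007
Since p ≈ 0.007 < α = 0.05, reject H0; the evidence is statistically significant.

t = -2.675, df = 19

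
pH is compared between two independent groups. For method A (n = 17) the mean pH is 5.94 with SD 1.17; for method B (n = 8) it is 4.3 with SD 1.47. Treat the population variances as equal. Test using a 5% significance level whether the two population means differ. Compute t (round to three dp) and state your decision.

t = 3.015; reject H0

Let group 1 = method A, group 2 = method B. H0: μ_1 = μ_2; H1: μ_1 ≠ μ_2 (two-sample pooled-variance t-test, two-sided).
s_p² = [(17−1)·1.17² + (8−1)·1.47²]/(17+8−2) = 1.60994
t = (5.94 − 4.3)/√[1.60994·(1/17 + 1/8)] = 3.015
df = n₁ + n₂ − 2 = 23
Two-sided p-value ≈ 0.0062
Since p ≈ 0.0062 < α = 0.05, reject H0; the evidence is statistically significant.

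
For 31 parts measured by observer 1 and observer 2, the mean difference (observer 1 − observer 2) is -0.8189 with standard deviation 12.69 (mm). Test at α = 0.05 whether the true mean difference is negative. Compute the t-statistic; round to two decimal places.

H0: μ_d = 0; H1: μ_d < 0 (paired t-test on the differences, left-tailed).
t = d̄/(s_d/√n) = -0.8189/(12.69/√31) = -0.36
df = n − 1 = 30
p-value = P(T ≤ -0.36) ≈ 0.3609
Since p ≈ 0.3609 > α = 0.05, fail to reject H0; the data do not provide sufficient evidence against H0.

-0.36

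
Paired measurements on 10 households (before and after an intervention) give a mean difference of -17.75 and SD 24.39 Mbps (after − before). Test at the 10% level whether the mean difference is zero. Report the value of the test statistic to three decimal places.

H0: μ_d = 0; H1: μ_d ≠ 0 (paired t-test on the differences, two-sided).
t = d̄/(s_d/√n) = -17.75/(24.39/√10) = -2.301
df = n − 1 = 9
Two-sided p-value ≈ 0.0469
Since p ≈ 0.0469 < α = 0.1, reject H0; the evidence is statistically significant.

-2.301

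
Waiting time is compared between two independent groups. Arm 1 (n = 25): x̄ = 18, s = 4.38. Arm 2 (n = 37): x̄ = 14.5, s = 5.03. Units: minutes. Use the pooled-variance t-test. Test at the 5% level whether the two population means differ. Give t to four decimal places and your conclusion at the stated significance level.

Let group 1 = arm 1, group 2 = arm 2. H0: μ_1 = μ_2; H1: μ_1 ≠ μ_2 (two-sample pooled-variance t-test, two-sided).
s_p² = [(25−1)·4.38² + (37−1)·5.03²]/(25+37−2) = 22.8543
t = (18 − 14.5)/√[22.8543·(1/25 + 1/37)] = 2.8279
df = n₁ + n₂ − 2 = 60
Two-sided p-value ≈ 0.006
Since p ≈ 0.006 < α = 0.05, reject H0; the data support H1.

t = 2.8279; reject H0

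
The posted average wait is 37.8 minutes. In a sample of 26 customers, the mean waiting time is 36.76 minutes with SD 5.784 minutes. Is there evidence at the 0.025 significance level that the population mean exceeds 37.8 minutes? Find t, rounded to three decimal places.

H0: μ = 37.8; H1: μ > 37.8 (one-sample t-test, right-tailed).
t = (x̄ − μ₀)/(s/√n) = (36.76 − 37.8)/(5.784/√26) = -0.917
df = n − 1 = 25
p-value = P(T ≥ -0.917) ≈ 0.8160
Since p ≈ 0.8160 > α = 0.025, fail to reject H0; the evidence is not statistically significant.

-0.917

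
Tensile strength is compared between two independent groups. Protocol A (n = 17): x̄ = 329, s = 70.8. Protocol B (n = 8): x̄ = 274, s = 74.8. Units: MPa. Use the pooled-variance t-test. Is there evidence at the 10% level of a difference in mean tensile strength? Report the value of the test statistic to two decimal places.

1.78

Let group 1 = protocol A, group 2 = protocol B. H0: μ_1 = μ_2; H1: μ_1 ≠ μ_2 (two-sample pooled-variance t-test, two-sided).
s_p² = [(17−1)·70.8² + (8−1)·74.8²]/(17+8−2) = 5189.89
t = (329 − 274)/√[5189.89·(1/17 + 1/8)] = 1.78
df = n₁ + n₂ − 2 = 23
Two-sided p-value ≈ 0.088
Since p ≈ 0.088 < α = 0.1, reject H0; the data support H1.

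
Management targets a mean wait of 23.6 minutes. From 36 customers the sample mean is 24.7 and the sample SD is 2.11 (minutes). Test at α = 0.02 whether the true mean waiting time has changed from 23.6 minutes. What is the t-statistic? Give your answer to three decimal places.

3.128

H0: μ = 23.6; H1: μ ≠ 23.6 (one-sample t-test, two-sided).
t = (x̄ − μ₀)/(s/√n) = (24.7 − 23.6)/(2.11/√36) = 3.128
df = n − 1 = 35
Two-sided p-value ≈ 0.0035
Since p ≈ 0.0035 < α = 0.02, reject H0; the evidence is statistically significant.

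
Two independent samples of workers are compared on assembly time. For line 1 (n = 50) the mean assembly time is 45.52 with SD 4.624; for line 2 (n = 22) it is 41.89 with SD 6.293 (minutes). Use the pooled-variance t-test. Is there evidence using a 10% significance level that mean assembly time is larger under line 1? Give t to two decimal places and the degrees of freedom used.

Let group 1 = line 1, group 2 = line 2. H0: μ_1 = μ_2; H1: μ_1 > μ_2 (two-sample pooled-variance t-test, right-tailed).
s_p² = [(50−1)·4.624² + (22−1)·6.293²]/(50+22−2) = 26.8475
t = (45.52 − 41.89)/√[26.8475·(1/50 + 1/22)] = 2.74
df = n₁ + n₂ − 2 = 70
p-value = P(T ≥ 2.74) ≈ 0.0039
Since p ≈ 0.0039 < α = 0.1, reject H0; the data support H1.

t = 2.74, df = 70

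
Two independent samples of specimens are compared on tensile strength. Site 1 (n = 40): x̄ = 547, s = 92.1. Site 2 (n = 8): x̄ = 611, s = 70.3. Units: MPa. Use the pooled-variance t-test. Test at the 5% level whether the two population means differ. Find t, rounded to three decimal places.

Let group 1 = site 1, group 2 = site 2. H0: μ_1 = μ_2; H1: μ_1 ≠ μ_2 (two-sample pooled-variance t-test, two-sided).
s_p² = [(40−1)·92.1² + (8−1)·70.3²]/(40+8−2) = 7943.67
t = (547 − 611)/√[7943.67·(1/40 + 1/8)] = -1.854
df = n₁ + n₂ − 2 = 46
Two-sided p-value ≈ 0.070
Since p ≈ 0.070 > α = 0.05, fail to reject H0; the data do not provide sufficient evidence against H0.

-1.854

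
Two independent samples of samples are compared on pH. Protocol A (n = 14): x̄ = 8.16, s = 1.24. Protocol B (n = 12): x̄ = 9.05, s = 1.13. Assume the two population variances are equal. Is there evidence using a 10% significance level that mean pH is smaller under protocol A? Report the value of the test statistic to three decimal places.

Let group 1 = protocol A, group 2 = protocol B. H0: μ_1 = μ_2; H1: μ_1 < μ_2 (two-sample pooled-variance t-test, left-tailed).
s_p² = [(14−1)·1.24² + (12−1)·1.13²]/(14+12−2) = 1.41811
t = (8.16 − 9.05)/√[1.41811·(1/14 + 1/12)] = -1.900
df = n₁ + n₂ − 2 = 24
p-value = P(T ≤ -1.900) ≈ 0.0348
Since p ≈ 0.0348 < α = 0.1, reject H0; the evidence is statistically significant.

-1.900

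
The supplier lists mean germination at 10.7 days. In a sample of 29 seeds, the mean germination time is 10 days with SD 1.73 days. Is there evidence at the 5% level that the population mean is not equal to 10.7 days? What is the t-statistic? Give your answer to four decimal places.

H0: μ = 10.7; H1: μ ≠ 10.7 (one-sample t-test, two-sided).
t = (x̄ − μ₀)/(s/√n) = (10 − 10.7)/(1.73/√29) = -2.1790
df = n − 1 = 28
Two-sided p-value ≈ 0.038
Since p ≈ 0.038 < α = 0.05, reject H0; the data support H1.

-2.1790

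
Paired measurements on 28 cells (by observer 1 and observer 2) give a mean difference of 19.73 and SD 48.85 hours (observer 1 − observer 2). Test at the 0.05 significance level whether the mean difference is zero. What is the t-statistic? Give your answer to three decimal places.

H0: μ_d = 0; H1: μ_d ≠ 0 (paired t-test on the differences, two-sided).
t = d̄/(s_d/√n) = 19.73/(48.85/√28) = 2.137
df = n − 1 = 27
Two-sided p-value ≈ 0.0418
Since p ≈ 0.0418 < α = 0.05, reject H0; the evidence is statistically significant.

2.137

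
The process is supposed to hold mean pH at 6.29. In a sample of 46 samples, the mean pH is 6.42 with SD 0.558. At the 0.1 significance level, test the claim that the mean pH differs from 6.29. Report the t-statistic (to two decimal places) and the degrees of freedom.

H0: μ = 6.29; H1: μ ≠ 6.29 (one-sample t-test, two-sided).
t = (x̄ − μ₀)/(s/√n) = (6.42 − 6.29)/(0.558/√46) = 1.58
df = n − 1 = 45
Two-sided p-value ≈ 0.1211
Since p ≈ 0.1211 > α = 0.1, fail to reject H0; the evidence is not statistically significant.

t = 1.58, df = 45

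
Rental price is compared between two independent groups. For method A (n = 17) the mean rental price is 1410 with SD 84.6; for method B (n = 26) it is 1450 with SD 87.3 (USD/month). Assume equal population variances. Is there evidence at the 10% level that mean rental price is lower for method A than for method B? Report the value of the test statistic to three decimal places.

-1.487

Let group 1 = method A, group 2 = method B. H0: μ_1 = μ_2; H1: μ_1 < μ_2 (two-sample pooled-variance t-test, left-tailed).
s_p² = [(17−1)·84.6² + (26−1)·87.3²]/(17+26−2) = 7440.17
t = (1410 − 1450)/√[7440.17·(1/17 + 1/26)] = -1.487
df = n₁ + n₂ − 2 = 41
p-value = P(T ≤ -1.487) ≈ 0.072
Since p ≈ 0.072 < α = 0.1, reject H0; the evidence is statistically significant.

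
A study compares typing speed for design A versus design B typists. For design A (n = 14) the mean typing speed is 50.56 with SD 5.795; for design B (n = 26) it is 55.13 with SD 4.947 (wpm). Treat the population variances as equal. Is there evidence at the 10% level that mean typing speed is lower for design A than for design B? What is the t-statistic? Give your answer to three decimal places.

Let group 1 = design A, group 2 = design B. H0: μ_1 = μ_2; H1: μ_1 < μ_2 (two-sample pooled-variance t-test, left-tailed).
s_p² = [(14−1)·5.795² + (26−1)·4.947²]/(14+26−2) = 27.5891
t = (50.56 − 55.13)/√[27.5891·(1/14 + 1/26)] = -2.625
df = n₁ + n₂ − 2 = 38
p-value = P(T ≤ -2.625) ≈ 0.006
Since p ≈ 0.006 < α = 0.1, reject H0; the data support H1.

-2.625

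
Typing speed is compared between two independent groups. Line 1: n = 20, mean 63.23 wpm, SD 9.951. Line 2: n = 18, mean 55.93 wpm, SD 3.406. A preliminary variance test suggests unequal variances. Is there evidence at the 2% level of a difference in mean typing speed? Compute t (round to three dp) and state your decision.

Let group 1 = line 1, group 2 = line 2. H0: μ_1 = μ_2; H1: μ_1 ≠ μ_2 (Welch's two-sample t-test, two-sided).
t = (x̄_1 − x̄_2)/√(s_1²/n_1 + s_2²/n_2) = (63.23 − 55.93)/√(9.951²/20 + 3.406²/18) = 3.086
Welch–Satterthwaite df ≈ 23.82
Two-sided p-value ≈ 0.0051
Since p ≈ 0.0051 < α = 0.02, reject H0; the evidence is statistically significant.

t = 3.086; reject H0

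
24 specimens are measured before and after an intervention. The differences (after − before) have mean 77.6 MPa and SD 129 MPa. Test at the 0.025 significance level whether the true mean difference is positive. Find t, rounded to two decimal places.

H0: μ_d = 0; H1: μ_d > 0 (paired t-test on the differences, right-tailed).
t = d̄/(s_d/√n) = 77.6/(129/√24) = 2.95
df = n − 1 = 23
p-value = P(T ≥ 2.95) ≈ 0.004
Since p ≈ 0.004 < α = 0.025, reject H0; the evidence is statistically significant.

2.95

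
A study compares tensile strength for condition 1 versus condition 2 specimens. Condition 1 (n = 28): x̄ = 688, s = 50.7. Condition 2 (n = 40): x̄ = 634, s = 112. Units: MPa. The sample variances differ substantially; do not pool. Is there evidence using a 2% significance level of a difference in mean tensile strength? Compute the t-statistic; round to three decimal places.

Let group 1 = condition 1, group 2 = condition 2. H0: μ_1 = μ_2; H1: μ_1 ≠ μ_2 (Welch's two-sample t-test, two-sided).
t = (x̄_1 − x̄_2)/√(s_1²/n_1 + s_2²/n_2) = (688 − 634)/√(50.7²/28 + 112²/40) = 2.682
Welch–Satterthwaite df ≈ 58.00
Two-sided p-value ≈ 0.010
Since p ≈ 0.010 < α = 0.02, reject H0; the data support H1.

2.682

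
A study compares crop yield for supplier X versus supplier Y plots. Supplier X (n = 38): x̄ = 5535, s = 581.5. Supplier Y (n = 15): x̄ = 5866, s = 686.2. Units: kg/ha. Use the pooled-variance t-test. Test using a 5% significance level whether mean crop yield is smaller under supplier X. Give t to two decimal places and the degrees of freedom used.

t = -1.77, df = 51

Let group 1 = supplier X, group 2 = supplier Y. H0: μ_1 = μ_2; H1: μ_1 < μ_2 (two-sample pooled-variance t-test, left-tailed).
s_p² = [(38−1)·581.5² + (15−1)·686.2²]/(38+15−2) = 374577
t = (5535 − 5866)/√[374577·(1/38 + 1/15)] = -1.77
df = n₁ + n₂ − 2 = 51
p-value = P(T ≤ -1.77) ≈ 0.041
Since p ≈ 0.041 < α = 0.05, reject H0; the data support H1.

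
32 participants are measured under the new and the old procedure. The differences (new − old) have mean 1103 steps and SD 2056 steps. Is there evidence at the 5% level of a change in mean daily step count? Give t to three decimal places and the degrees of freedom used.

t = 3.035, df = 31

H0: μ_d = 0; H1: μ_d ≠ 0 (paired t-test on the differences, two-sided).
t = d̄/(s_d/√n) = 1103/(2056/√32) = 3.035
df = n − 1 = 31
Two-sided p-value ≈ 0.0048
Since p ≈ 0.0048 < α = 0.05, reject H0; the evidence is statistically significant.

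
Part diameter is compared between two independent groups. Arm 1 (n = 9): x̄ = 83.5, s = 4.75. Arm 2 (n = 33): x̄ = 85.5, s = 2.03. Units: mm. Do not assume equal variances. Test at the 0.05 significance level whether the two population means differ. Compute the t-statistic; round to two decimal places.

Let group 1 = arm 1, group 2 = arm 2. H0: μ_1 = μ_2; H1: μ_1 ≠ μ_2 (Welch's two-sample t-test, two-sided).
t = (x̄_1 − x̄_2)/√(s_1²/n_1 + s_2²/n_2) = (83.5 − 85.5)/√(4.75²/9 + 2.03²/33) = -1.23
Welch–Satterthwaite df ≈ 8.81
Two-sided p-value ≈ 0.2495
Since p ≈ 0.2495 > α = 0.05, fail to reject H0; the evidence is not statistically significant.

-1.23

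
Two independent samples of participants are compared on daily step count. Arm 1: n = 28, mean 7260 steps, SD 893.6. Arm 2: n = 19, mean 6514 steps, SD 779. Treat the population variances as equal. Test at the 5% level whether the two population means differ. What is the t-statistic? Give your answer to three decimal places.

Let group 1 = arm 1, group 2 = arm 2. H0: μ_1 = μ_2; H1: μ_1 ≠ μ_2 (two-sample pooled-variance t-test, two-sided).
s_p² = [(28−1)·893.6² + (19−1)·779²]/(28+19−2) = 721849
t = (7260 − 6514)/√[721849·(1/28 + 1/19)] = 2.954
df = n₁ + n₂ − 2 = 45
Two-sided p-value ≈ 0.005
Since p ≈ 0.005 < α = 0.05, reject H0; the evidence is statistically significant.

2.954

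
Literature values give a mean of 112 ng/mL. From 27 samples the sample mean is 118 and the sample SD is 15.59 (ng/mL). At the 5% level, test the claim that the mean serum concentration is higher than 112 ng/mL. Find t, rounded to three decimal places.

2.000

H0: μ = 112; H1: μ > 112 (one-sample t-test, right-tailed).
t = (x̄ − μ₀)/(s/√n) = (118 − 112)/(15.59/√27) = 2.000
df = n − 1 = 26
p-value = P(T ≥ 2.000) ≈ 0.028
Since p ≈ 0.028 < α = 0.05, reject H0; the data support H1.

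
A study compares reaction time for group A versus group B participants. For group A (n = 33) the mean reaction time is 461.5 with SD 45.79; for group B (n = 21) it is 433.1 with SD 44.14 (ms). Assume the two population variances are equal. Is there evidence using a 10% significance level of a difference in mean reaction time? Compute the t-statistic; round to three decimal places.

2.253

Let group 1 = group A, group 2 = group B. H0: μ_1 = μ_2; H1: μ_1 ≠ μ_2 (two-sample pooled-variance t-test, two-sided).
s_p² = [(33−1)·45.79² + (21−1)·44.14²]/(33+21−2) = 2039.65
t = (461.5 − 433.1)/√[2039.65·(1/33 + 1/21)] = 2.253
df = n₁ + n₂ − 2 = 52
Two-sided p-value ≈ 0.029
Since p ≈ 0.029 < α = 0.1, reject H0; the evidence is statistically significant.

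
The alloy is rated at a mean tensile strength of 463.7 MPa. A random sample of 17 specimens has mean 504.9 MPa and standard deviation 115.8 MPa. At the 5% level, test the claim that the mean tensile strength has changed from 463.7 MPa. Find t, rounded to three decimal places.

1.467

H0: μ = 463.7; H1: μ ≠ 463.7 (one-sample t-test, two-sided).
t = (x̄ − μ₀)/(s/√n) = (504.9 − 463.7)/(115.8/√17) = 1.467
df = n − 1 = 16
Two-sided p-value ≈ 0.1618
Since p ≈ 0.1618 > α = 0.05, fail to reject H0; the evidence is not statistically significant.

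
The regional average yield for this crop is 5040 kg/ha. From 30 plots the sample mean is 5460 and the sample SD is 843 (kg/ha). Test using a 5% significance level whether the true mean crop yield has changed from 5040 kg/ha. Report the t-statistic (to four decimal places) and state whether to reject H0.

t = 2.7289; reject H0

H0: μ = 5040; H1: μ ≠ 5040 (one-sample t-test, two-sided).
t = (x̄ − μ₀)/(s/√n) = (5460 − 5040)/(843/√30) = 2.7289
df = n − 1 = 29
Two-sided p-value ≈ 0.011
Since p ≈ 0.011 < α = 0.05, reject H0; the evidence is statistically significant.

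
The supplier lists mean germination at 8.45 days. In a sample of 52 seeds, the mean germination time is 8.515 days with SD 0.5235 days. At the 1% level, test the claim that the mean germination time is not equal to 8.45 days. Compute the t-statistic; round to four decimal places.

H0: μ = 8.45; H1: μ ≠ 8.45 (one-sample t-test, two-sided).
t = (x̄ − μ₀)/(s/√n) = (8.515 − 8.45)/(0.5235/√52) = 0.8954
df = n − 1 = 51
Two-sided p-value ≈ 0.375
Since p ≈ 0.375 > α = 0.01, fail to reject H0; the data do not provide sufficient evidence against H0.

0.8954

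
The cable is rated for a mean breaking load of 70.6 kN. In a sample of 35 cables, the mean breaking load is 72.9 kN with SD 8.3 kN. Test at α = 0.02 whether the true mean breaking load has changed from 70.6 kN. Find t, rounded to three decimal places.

1.639

H0: μ = 70.6; H1: μ ≠ 70.6 (one-sample t-test, two-sided).
t = (x̄ − μ₀)/(s/√n) = (72.9 − 70.6)/(8.3/√35) = 1.639
df = n − 1 = 34
Two-sided p-value ≈ 0.110
Since p ≈ 0.110 > α = 0.02, fail to reject H0; the evidence is not statistically significant.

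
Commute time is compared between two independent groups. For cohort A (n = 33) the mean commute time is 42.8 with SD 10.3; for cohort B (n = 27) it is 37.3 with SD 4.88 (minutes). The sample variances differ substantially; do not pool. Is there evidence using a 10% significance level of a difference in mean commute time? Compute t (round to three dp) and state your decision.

Let group 1 = cohort A, group 2 = cohort B. H0: μ_1 = μ_2; H1: μ_1 ≠ μ_2 (Welch's two-sample t-test, two-sided).
t = (x̄_1 − x̄_2)/√(s_1²/n_1 + s_2²/n_2) = (42.8 − 37.3)/√(10.3²/33 + 4.88²/27) = 2.717
Welch–Satterthwaite df ≈ 47.56
Two-sided p-value ≈ 0.0092
Since p ≈ 0.0092 < α = 0.1, reject H0; the data support H1.

t = 2.717; reject H0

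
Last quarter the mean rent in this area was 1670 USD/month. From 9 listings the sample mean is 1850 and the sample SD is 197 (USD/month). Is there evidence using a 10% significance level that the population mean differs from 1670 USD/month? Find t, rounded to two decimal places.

2.74

H0: μ = 1670; H1: μ ≠ 1670 (one-sample t-test, two-sided).
t = (x̄ − μ₀)/(s/√n) = (1850 − 1670)/(197/√9) = 2.74
df = n − 1 = 8
Two-sided p-value ≈ 0.0254
Since p ≈ 0.0254 < α = 0.1, reject H0; the data support H1.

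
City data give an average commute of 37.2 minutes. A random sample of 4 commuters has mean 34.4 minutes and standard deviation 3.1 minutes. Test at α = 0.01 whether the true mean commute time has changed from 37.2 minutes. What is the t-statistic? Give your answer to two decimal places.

H0: μ = 37.2; H1: μ ≠ 37.2 (one-sample t-test, two-sided).
t = (x̄ − μ₀)/(s/√n) = (34.4 − 37.2)/(3.1/√4) = -1.81
df = n − 1 = 3
Two-sided p-value ≈ 0.1686
Since p ≈ 0.1686 > α = 0.01, fail to reject H0; the data do not provide sufficient evidence against H0.

-1.81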